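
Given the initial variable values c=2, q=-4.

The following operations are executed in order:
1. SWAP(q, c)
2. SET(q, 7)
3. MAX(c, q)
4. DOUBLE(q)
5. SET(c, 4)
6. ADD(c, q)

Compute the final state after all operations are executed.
{c: 18, q: 14}

Step-by-step execution:
Initial: c=2, q=-4
After step 1 (SWAP(q, c)): c=-4, q=2
After step 2 (SET(q, 7)): c=-4, q=7
After step 3 (MAX(c, q)): c=7, q=7
After step 4 (DOUBLE(q)): c=7, q=14
After step 5 (SET(c, 4)): c=4, q=14
After step 6 (ADD(c, q)): c=18, q=14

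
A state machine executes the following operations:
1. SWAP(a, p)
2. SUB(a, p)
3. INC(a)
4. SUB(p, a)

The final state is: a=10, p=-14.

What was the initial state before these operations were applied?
a=-4, p=5

Working backwards:
Final state: a=10, p=-14
Before step 4 (SUB(p, a)): a=10, p=-4
Before step 3 (INC(a)): a=9, p=-4
Before step 2 (SUB(a, p)): a=5, p=-4
Before step 1 (SWAP(a, p)): a=-4, p=5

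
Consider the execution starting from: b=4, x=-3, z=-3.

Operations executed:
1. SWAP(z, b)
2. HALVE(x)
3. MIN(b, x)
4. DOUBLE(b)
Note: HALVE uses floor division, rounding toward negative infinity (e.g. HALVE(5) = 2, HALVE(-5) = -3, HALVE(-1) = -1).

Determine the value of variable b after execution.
b = -6

Tracing execution:
Step 1: SWAP(z, b) → b = -3
Step 2: HALVE(x) → b = -3
Step 3: MIN(b, x) → b = -3
Step 4: DOUBLE(b) → b = -6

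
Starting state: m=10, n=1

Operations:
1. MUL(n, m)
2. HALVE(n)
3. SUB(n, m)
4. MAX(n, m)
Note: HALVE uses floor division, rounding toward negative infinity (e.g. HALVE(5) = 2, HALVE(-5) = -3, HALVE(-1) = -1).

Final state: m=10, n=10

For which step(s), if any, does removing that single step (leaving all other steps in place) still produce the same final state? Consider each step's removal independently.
Step(s) 1, 2, 3

Testing removal of each single step:
Without step 1: final = m=10, n=10 (same)
Without step 2: final = m=10, n=10 (same)
Without step 3: final = m=10, n=10 (same)
Without step 4: final = m=10, n=-5 (different)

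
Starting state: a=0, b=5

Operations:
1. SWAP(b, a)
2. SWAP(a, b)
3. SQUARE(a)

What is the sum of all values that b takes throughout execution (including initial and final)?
15

Values of b at each step:
Initial: b = 5
After step 1: b = 0
After step 2: b = 5
After step 3: b = 5
Sum = 5 + 0 + 5 + 5 = 15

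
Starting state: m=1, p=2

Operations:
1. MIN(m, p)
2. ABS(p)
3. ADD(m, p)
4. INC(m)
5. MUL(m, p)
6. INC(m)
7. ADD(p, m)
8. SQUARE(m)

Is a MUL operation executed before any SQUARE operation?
Yes

First MUL: step 5
First SQUARE: step 8
Since 5 < 8, MUL comes first.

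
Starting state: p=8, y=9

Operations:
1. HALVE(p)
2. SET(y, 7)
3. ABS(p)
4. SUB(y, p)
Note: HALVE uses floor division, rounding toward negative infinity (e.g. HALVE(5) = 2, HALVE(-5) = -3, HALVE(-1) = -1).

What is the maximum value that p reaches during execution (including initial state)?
8

Values of p at each step:
Initial: p = 8 ← maximum
After step 1: p = 4
After step 2: p = 4
After step 3: p = 4
After step 4: p = 4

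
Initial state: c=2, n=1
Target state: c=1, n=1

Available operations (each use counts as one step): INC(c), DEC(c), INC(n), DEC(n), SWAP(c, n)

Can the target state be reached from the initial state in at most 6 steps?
Yes

Path (1 step): DEC(c)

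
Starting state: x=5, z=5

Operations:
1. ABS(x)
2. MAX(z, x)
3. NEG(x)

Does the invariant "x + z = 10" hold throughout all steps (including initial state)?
No, violated after step 3

The invariant is violated after step 3.

State at each step:
Initial: x=5, z=5
After step 1: x=5, z=5
After step 2: x=5, z=5
After step 3: x=-5, z=5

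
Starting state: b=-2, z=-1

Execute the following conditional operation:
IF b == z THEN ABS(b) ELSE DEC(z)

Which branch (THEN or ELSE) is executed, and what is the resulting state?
Branch: ELSE, Final state: b=-2, z=-2

Evaluating condition: b == z
b = -2, z = -1
Condition is False, so ELSE branch executes
After DEC(z): b=-2, z=-2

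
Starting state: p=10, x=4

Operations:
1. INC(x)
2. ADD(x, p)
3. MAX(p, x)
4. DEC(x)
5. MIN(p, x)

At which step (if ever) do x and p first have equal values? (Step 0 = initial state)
Step 3

x and p first become equal after step 3.

Comparing values at each step:
Initial: x=4, p=10
After step 1: x=5, p=10
After step 2: x=15, p=10
After step 3: x=15, p=15 ← equal!
After step 4: x=14, p=15
After step 5: x=14, p=14 ← equal!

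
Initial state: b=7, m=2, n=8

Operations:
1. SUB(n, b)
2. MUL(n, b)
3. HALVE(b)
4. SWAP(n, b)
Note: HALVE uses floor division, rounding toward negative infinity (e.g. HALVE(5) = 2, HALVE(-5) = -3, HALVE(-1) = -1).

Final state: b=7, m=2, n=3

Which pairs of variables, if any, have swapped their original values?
None

Comparing initial and final values:
n: 8 → 3
m: 2 → 2
b: 7 → 7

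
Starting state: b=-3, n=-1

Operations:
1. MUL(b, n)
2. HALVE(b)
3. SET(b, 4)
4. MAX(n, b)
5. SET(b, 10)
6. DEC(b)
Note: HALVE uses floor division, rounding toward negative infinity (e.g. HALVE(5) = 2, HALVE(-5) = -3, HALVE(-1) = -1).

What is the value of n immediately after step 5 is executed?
n = 4

Tracing n through execution:
Initial: n = -1
After step 1 (MUL(b, n)): n = -1
After step 2 (HALVE(b)): n = -1
After step 3 (SET(b, 4)): n = -1
After step 4 (MAX(n, b)): n = 4
After step 5 (SET(b, 10)): n = 4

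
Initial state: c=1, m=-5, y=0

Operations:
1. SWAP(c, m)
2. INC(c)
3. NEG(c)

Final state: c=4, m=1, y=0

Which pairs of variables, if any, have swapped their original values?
None

Comparing initial and final values:
c: 1 → 4
y: 0 → 0
m: -5 → 1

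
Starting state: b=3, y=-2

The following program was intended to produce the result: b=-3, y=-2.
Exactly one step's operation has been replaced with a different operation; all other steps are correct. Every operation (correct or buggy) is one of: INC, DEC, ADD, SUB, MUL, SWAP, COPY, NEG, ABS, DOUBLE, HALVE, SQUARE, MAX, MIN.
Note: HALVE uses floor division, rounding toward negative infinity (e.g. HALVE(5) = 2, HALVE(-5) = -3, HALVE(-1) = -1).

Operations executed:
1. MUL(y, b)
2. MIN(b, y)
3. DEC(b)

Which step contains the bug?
Step 1

Trace with buggy code:
Initial: b=3, y=-2
After step 1: b=3, y=-6
After step 2: b=-6, y=-6
After step 3: b=-7, y=-6
Actual final b=-7, y=-6 ≠ expected b=-3, y=-2.
Step 1 is the only position where a single-operation replacement can produce the expected result.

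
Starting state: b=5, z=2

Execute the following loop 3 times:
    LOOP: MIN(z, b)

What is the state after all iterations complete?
b=5, z=2

Iteration trace:
Start: b=5, z=2
After iteration 1: b=5, z=2
After iteration 2: b=5, z=2
After iteration 3: b=5, z=2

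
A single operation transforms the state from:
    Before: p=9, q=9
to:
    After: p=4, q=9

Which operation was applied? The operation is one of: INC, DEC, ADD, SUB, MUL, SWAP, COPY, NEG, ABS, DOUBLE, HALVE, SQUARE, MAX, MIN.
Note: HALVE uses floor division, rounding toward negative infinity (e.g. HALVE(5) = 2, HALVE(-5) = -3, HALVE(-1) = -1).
HALVE(p)

Analyzing the change:
Before: p=9, q=9
After: p=4, q=9
Variable p changed from 9 to 4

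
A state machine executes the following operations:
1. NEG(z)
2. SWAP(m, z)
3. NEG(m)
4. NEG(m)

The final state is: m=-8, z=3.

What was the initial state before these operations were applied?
m=3, z=8

Working backwards:
Final state: m=-8, z=3
Before step 4 (NEG(m)): m=8, z=3
Before step 3 (NEG(m)): m=-8, z=3
Before step 2 (SWAP(m, z)): m=3, z=-8
Before step 1 (NEG(z)): m=3, z=8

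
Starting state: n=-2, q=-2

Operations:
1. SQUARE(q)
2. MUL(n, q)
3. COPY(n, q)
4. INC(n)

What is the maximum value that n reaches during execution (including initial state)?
5

Values of n at each step:
Initial: n = -2
After step 1: n = -2
After step 2: n = -8
After step 3: n = 4
After step 4: n = 5 ← maximum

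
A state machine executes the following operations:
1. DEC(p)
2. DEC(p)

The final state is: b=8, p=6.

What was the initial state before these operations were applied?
b=8, p=8

Working backwards:
Final state: b=8, p=6
Before step 2 (DEC(p)): b=8, p=7
Before step 1 (DEC(p)): b=8, p=8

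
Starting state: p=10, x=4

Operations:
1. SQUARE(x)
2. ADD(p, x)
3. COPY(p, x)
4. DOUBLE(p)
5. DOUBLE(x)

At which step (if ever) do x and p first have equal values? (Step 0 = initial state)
Step 3

x and p first become equal after step 3.

Comparing values at each step:
Initial: x=4, p=10
After step 1: x=16, p=10
After step 2: x=16, p=26
After step 3: x=16, p=16 ← equal!
After step 4: x=16, p=32
After step 5: x=32, p=32 ← equal!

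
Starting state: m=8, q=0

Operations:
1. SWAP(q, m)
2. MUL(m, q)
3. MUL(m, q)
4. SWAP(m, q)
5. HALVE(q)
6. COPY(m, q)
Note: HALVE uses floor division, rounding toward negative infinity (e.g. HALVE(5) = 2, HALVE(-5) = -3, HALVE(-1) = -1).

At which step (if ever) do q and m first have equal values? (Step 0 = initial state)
Step 6

q and m first become equal after step 6.

Comparing values at each step:
Initial: q=0, m=8
After step 1: q=8, m=0
After step 2: q=8, m=0
After step 3: q=8, m=0
After step 4: q=0, m=8
After step 5: q=0, m=8
After step 6: q=0, m=0 ← equal!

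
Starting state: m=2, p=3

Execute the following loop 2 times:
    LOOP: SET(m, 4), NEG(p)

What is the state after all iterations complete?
m=4, p=3

Iteration trace:
Start: m=2, p=3
After iteration 1: m=4, p=-3
After iteration 2: m=4, p=3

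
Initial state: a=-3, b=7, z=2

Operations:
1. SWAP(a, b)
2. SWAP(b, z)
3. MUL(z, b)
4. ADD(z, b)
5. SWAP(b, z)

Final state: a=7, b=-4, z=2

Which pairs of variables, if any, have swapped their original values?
None

Comparing initial and final values:
a: -3 → 7
z: 2 → 2
b: 7 → -4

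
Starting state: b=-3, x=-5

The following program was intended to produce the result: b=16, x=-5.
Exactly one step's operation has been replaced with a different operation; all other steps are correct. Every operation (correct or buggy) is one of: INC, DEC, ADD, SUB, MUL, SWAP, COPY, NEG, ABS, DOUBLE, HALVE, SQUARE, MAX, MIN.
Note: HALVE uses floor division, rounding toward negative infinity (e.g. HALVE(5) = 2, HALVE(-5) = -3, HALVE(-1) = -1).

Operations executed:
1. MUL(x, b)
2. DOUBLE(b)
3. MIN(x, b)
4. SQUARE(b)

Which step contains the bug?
Step 1

Trace with buggy code:
Initial: b=-3, x=-5
After step 1: b=-3, x=15
After step 2: b=-6, x=15
After step 3: b=-6, x=-6
After step 4: b=36, x=-6
Actual final b=36, x=-6 ≠ expected b=16, x=-5.
Step 1 is the only position where a single-operation replacement can produce the expected result.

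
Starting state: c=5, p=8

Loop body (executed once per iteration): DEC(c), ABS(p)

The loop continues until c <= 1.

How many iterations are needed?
4

Tracing iterations:
Initial: c=5, p=8
After iteration 1: c=4, p=8
After iteration 2: c=3, p=8
After iteration 3: c=2, p=8
After iteration 4: c=1, p=8
c <= 1 now holds, so the loop exits after 4 iterations.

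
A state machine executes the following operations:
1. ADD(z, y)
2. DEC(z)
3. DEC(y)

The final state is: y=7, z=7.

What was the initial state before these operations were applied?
y=8, z=0

Working backwards:
Final state: y=7, z=7
Before step 3 (DEC(y)): y=8, z=7
Before step 2 (DEC(z)): y=8, z=8
Before step 1 (ADD(z, y)): y=8, z=0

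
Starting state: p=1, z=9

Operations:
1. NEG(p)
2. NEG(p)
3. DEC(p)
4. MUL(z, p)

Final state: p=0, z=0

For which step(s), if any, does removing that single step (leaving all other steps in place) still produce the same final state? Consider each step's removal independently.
None - removing any single step changes the final result

Testing removal of each single step:
Without step 1: final = p=-2, z=-18 (different)
Without step 2: final = p=-2, z=-18 (different)
Without step 3: final = p=1, z=9 (different)
Without step 4: final = p=0, z=9 (different)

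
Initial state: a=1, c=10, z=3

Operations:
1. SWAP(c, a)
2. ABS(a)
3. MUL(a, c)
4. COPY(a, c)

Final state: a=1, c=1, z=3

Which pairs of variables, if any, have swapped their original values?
None

Comparing initial and final values:
c: 10 → 1
a: 1 → 1
z: 3 → 3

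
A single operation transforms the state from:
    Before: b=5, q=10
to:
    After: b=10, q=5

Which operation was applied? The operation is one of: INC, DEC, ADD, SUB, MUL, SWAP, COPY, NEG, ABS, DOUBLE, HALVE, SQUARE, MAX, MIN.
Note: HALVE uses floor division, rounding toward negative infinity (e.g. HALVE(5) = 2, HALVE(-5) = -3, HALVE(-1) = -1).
SWAP(q, b)

Analyzing the change:
Before: b=5, q=10
After: b=10, q=5
Variable q changed from 10 to 5
Variable b changed from 5 to 10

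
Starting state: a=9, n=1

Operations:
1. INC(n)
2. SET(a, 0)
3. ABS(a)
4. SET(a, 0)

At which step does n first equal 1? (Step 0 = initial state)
Step 0

Tracing n:
Initial: n = 1 ← first occurrence
After step 1: n = 2
After step 2: n = 2
After step 3: n = 2
After step 4: n = 2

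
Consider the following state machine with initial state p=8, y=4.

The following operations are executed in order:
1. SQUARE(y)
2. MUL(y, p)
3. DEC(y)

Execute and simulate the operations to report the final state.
{p: 8, y: 127}

Step-by-step execution:
Initial: p=8, y=4
After step 1 (SQUARE(y)): p=8, y=16
After step 2 (MUL(y, p)): p=8, y=128
After step 3 (DEC(y)): p=8, y=127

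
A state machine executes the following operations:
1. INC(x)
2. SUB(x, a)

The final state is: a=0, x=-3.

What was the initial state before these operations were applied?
a=0, x=-4

Working backwards:
Final state: a=0, x=-3
Before step 2 (SUB(x, a)): a=0, x=-3
Before step 1 (INC(x)): a=0, x=-4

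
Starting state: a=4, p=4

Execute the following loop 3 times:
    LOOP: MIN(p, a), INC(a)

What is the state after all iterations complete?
a=7, p=4

Iteration trace:
Start: a=4, p=4
After iteration 1: a=5, p=4
After iteration 2: a=6, p=4
After iteration 3: a=7, p=4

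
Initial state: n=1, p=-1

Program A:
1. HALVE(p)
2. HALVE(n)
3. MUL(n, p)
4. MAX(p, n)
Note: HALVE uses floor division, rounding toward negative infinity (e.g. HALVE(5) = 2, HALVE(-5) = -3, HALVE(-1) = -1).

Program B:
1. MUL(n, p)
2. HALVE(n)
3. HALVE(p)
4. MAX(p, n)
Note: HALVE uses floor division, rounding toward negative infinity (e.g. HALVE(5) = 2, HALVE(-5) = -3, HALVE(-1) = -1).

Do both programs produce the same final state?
No

Program A final state: n=0, p=0
Program B final state: n=-1, p=-1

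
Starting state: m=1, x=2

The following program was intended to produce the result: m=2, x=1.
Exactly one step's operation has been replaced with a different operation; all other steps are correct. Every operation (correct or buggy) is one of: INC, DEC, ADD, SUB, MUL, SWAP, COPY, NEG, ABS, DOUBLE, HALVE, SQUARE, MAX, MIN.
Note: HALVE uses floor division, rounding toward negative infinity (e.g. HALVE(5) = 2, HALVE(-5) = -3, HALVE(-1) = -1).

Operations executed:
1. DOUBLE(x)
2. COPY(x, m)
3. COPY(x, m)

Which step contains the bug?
Step 3

Trace with buggy code:
Initial: m=1, x=2
After step 1: m=1, x=4
After step 2: m=1, x=1
After step 3: m=1, x=1
Actual final m=1, x=1 ≠ expected m=2, x=1.
Step 3 is the only position where a single-operation replacement can produce the expected result.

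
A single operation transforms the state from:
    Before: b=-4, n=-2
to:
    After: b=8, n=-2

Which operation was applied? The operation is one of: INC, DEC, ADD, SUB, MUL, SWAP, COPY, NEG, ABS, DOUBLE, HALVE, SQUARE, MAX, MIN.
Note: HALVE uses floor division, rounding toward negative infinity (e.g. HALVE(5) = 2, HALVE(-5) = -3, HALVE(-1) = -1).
MUL(b, n)

Analyzing the change:
Before: b=-4, n=-2
After: b=8, n=-2
Variable b changed from -4 to 8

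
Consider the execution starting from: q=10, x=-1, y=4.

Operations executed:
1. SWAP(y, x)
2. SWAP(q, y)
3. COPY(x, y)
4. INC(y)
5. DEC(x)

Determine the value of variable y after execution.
y = 11

Tracing execution:
Step 1: SWAP(y, x) → y = -1
Step 2: SWAP(q, y) → y = 10
Step 3: COPY(x, y) → y = 10
Step 4: INC(y) → y = 11
Step 5: DEC(x) → y = 11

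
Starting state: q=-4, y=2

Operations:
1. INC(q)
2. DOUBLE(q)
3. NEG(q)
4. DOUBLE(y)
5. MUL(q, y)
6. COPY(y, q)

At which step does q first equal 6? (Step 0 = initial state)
Step 3

Tracing q:
Initial: q = -4
After step 1: q = -3
After step 2: q = -6
After step 3: q = 6 ← first occurrence
After step 4: q = 6
After step 5: q = 24
After step 6: q = 24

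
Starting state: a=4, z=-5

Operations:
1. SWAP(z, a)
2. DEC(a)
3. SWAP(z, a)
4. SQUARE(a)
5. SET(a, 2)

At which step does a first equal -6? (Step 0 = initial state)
Step 2

Tracing a:
Initial: a = 4
After step 1: a = -5
After step 2: a = -6 ← first occurrence
After step 3: a = 4
After step 4: a = 16
After step 5: a = 2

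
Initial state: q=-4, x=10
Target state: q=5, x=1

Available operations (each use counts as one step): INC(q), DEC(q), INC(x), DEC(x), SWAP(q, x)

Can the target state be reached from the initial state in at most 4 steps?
No

The target state cannot be reached within 4 steps.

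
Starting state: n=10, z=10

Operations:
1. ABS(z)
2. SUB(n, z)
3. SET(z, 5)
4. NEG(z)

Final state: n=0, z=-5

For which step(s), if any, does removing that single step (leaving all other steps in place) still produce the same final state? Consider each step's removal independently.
Step(s) 1

Testing removal of each single step:
Without step 1: final = n=0, z=-5 (same)
Without step 2: final = n=10, z=-5 (different)
Without step 3: final = n=0, z=-10 (different)
Without step 4: final = n=0, z=5 (different)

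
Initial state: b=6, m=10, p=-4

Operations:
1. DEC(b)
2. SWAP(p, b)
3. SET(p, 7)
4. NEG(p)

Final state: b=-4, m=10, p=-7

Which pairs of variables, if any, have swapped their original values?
None

Comparing initial and final values:
b: 6 → -4
p: -4 → -7
m: 10 → 10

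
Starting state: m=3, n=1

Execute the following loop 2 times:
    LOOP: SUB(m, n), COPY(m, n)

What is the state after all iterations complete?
m=1, n=1

Iteration trace:
Start: m=3, n=1
After iteration 1: m=1, n=1
After iteration 2: m=1, n=1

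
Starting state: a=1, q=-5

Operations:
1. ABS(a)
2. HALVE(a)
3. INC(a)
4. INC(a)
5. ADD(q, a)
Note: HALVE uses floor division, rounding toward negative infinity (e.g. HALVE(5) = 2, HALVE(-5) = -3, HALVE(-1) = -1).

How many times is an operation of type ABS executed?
1

Counting ABS operations:
Step 1: ABS(a) ← ABS
Total: 1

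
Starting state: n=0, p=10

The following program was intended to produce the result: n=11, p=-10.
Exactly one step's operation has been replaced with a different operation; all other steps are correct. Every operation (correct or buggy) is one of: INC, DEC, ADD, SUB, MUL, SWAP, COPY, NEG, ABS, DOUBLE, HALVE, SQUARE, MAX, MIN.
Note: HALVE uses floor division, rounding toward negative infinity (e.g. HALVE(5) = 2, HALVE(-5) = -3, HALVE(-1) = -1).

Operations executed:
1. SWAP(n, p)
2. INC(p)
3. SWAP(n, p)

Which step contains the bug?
Step 1

Trace with buggy code:
Initial: n=0, p=10
After step 1: n=10, p=0
After step 2: n=10, p=1
After step 3: n=1, p=10
Actual final n=1, p=10 ≠ expected n=11, p=-10.
Step 1 is the only position where a single-operation replacement can produce the expected result.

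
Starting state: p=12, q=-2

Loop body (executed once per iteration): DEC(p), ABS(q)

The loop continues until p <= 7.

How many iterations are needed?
5

Tracing iterations:
Initial: p=12, q=-2
After iteration 1: p=11, q=2
After iteration 2: p=10, q=2
After iteration 3: p=9, q=2
After iteration 4: p=8, q=2
After iteration 5: p=7, q=2
p <= 7 now holds, so the loop exits after 5 iterations.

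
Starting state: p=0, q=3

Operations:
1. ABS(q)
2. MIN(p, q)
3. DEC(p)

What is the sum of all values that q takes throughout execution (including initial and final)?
12

Values of q at each step:
Initial: q = 3
After step 1: q = 3
After step 2: q = 3
After step 3: q = 3
Sum = 3 + 3 + 3 + 3 = 12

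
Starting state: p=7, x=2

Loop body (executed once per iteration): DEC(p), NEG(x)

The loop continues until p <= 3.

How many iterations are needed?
4

Tracing iterations:
Initial: p=7, x=2
After iteration 1: p=6, x=-2
After iteration 2: p=5, x=2
After iteration 3: p=4, x=-2
After iteration 4: p=3, x=2
p <= 3 now holds, so the loop exits after 4 iterations.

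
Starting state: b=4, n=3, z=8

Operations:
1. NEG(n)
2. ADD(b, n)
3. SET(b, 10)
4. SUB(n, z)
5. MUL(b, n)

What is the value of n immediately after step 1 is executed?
n = -3

Tracing n through execution:
Initial: n = 3
After step 1 (NEG(n)): n = -3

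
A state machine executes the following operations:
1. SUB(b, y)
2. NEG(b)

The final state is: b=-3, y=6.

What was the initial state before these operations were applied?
b=9, y=6

Working backwards:
Final state: b=-3, y=6
Before step 2 (NEG(b)): b=3, y=6
Before step 1 (SUB(b, y)): b=9, y=6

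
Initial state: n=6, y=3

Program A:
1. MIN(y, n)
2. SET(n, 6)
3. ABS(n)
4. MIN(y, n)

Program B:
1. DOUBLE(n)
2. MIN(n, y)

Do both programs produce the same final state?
No

Program A final state: n=6, y=3
Program B final state: n=3, y=3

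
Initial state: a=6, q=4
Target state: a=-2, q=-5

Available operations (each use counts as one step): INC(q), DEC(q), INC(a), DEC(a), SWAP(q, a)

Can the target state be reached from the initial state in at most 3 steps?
No

The target state cannot be reached within 3 steps.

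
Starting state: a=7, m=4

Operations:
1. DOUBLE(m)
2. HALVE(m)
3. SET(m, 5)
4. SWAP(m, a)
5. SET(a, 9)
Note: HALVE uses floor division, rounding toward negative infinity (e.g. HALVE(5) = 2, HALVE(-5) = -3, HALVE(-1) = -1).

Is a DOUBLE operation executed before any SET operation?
Yes

First DOUBLE: step 1
First SET: step 3
Since 1 < 3, DOUBLE comes first.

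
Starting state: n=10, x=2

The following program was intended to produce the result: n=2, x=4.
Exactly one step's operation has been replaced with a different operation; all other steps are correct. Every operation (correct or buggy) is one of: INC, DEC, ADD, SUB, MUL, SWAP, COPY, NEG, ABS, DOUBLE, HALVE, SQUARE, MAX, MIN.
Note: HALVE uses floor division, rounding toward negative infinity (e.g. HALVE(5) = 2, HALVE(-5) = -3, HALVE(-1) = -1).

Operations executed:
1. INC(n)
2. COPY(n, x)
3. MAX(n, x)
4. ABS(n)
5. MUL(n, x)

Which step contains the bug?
Step 5

Trace with buggy code:
Initial: n=10, x=2
After step 1: n=11, x=2
After step 2: n=2, x=2
After step 3: n=2, x=2
After step 4: n=2, x=2
After step 5: n=4, x=2
Actual final n=4, x=2 ≠ expected n=2, x=4.
Step 5 is the only position where a single-operation replacement can produce the expected result.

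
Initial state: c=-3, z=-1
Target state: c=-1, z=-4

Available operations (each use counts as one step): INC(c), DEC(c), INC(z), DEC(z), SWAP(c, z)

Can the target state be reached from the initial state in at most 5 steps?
Yes

Path (2 steps): DEC(c) → SWAP(c, z)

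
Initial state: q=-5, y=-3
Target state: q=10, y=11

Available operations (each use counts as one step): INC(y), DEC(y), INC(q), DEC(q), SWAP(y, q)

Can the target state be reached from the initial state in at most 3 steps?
No

The target state cannot be reached within 3 steps.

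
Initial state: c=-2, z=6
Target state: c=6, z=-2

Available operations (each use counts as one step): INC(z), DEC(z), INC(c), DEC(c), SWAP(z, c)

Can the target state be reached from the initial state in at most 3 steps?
Yes

Path (1 step): SWAP(z, c)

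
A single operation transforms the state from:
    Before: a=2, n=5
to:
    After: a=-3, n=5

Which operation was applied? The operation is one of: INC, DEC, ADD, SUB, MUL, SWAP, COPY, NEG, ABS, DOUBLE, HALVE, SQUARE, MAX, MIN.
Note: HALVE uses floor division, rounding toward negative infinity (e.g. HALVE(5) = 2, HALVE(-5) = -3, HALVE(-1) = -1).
SUB(a, n)

Analyzing the change:
Before: a=2, n=5
After: a=-3, n=5
Variable a changed from 2 to -3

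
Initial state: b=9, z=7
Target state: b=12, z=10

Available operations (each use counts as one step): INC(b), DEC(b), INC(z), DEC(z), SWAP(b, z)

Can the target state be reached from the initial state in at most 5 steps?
No

The target state cannot be reached within 5 steps.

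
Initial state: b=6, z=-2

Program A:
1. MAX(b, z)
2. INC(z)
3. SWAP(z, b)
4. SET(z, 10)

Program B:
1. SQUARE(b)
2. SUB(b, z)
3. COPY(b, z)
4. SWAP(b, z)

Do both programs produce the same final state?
No

Program A final state: b=-1, z=10
Program B final state: b=-2, z=-2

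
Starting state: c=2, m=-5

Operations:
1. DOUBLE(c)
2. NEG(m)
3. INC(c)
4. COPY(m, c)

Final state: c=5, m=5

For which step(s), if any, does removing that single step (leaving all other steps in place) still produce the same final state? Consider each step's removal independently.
Step(s) 2, 4

Testing removal of each single step:
Without step 1: final = c=3, m=3 (different)
Without step 2: final = c=5, m=5 (same)
Without step 3: final = c=4, m=4 (different)
Without step 4: final = c=5, m=5 (same)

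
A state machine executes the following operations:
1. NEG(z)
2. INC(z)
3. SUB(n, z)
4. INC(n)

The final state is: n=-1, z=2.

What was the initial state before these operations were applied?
n=0, z=-1

Working backwards:
Final state: n=-1, z=2
Before step 4 (INC(n)): n=-2, z=2
Before step 3 (SUB(n, z)): n=0, z=2
Before step 2 (INC(z)): n=0, z=1
Before step 1 (NEG(z)): n=0, z=-1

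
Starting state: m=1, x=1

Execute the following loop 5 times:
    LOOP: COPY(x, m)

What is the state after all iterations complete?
m=1, x=1

Iteration trace:
Start: m=1, x=1
After iteration 1: m=1, x=1
After iteration 2: m=1, x=1
After iteration 3: m=1, x=1
After iteration 4: m=1, x=1
After iteration 5: m=1, x=1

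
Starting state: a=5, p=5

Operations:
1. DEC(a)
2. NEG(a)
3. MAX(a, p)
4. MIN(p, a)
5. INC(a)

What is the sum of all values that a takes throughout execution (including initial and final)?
21

Values of a at each step:
Initial: a = 5
After step 1: a = 4
After step 2: a = -4
After step 3: a = 5
After step 4: a = 5
After step 5: a = 6
Sum = 5 + 4 + -4 + 5 + 5 + 6 = 21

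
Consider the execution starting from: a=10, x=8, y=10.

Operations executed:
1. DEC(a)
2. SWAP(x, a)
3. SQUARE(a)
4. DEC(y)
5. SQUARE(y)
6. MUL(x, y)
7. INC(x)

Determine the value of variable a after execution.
a = 64

Tracing execution:
Step 1: DEC(a) → a = 9
Step 2: SWAP(x, a) → a = 8
Step 3: SQUARE(a) → a = 64
Step 4: DEC(y) → a = 64
Step 5: SQUARE(y) → a = 64
Step 6: MUL(x, y) → a = 64
Step 7: INC(x) → a = 64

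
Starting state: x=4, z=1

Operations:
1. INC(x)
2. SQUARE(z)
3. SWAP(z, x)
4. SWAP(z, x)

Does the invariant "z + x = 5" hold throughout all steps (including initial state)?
No, violated after step 1

The invariant is violated after step 1.

State at each step:
Initial: x=4, z=1
After step 1: x=5, z=1
After step 2: x=5, z=1
After step 3: x=1, z=5
After step 4: x=5, z=1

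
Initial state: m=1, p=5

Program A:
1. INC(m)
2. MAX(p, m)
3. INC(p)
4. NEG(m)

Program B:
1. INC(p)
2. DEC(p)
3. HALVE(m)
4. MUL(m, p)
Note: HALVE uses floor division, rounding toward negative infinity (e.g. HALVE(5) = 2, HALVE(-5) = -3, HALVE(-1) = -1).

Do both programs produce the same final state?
No

Program A final state: m=-2, p=6
Program B final state: m=0, p=5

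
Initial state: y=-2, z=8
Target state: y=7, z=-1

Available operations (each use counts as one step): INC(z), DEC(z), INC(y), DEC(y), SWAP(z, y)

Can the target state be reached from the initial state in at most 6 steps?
Yes

Path (3 steps): DEC(z) → INC(y) → SWAP(z, y)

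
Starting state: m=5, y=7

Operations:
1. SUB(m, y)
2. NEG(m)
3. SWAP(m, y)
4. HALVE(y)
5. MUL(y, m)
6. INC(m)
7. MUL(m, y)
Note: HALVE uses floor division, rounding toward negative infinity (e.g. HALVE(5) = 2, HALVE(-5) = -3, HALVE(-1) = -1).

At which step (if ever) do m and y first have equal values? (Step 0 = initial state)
Step 5

m and y first become equal after step 5.

Comparing values at each step:
Initial: m=5, y=7
After step 1: m=-2, y=7
After step 2: m=2, y=7
After step 3: m=7, y=2
After step 4: m=7, y=1
After step 5: m=7, y=7 ← equal!
After step 6: m=8, y=7
After step 7: m=56, y=7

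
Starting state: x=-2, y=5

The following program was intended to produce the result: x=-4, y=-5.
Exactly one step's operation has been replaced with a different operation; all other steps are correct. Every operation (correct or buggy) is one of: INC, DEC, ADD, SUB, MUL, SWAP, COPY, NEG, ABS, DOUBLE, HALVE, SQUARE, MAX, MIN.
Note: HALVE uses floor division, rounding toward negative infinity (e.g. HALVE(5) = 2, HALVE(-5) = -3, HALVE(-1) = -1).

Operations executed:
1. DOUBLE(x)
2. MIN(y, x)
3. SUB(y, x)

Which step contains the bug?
Step 3

Trace with buggy code:
Initial: x=-2, y=5
After step 1: x=-4, y=5
After step 2: x=-4, y=-4
After step 3: x=-4, y=0
Actual final x=-4, y=0 ≠ expected x=-4, y=-5.
Step 3 is the only position where a single-operation replacement can produce the expected result.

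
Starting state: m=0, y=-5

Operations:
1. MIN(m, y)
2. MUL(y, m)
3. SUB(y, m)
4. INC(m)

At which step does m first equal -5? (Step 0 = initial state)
Step 1

Tracing m:
Initial: m = 0
After step 1: m = -5 ← first occurrence
After step 2: m = -5
After step 3: m = -5
After step 4: m = -4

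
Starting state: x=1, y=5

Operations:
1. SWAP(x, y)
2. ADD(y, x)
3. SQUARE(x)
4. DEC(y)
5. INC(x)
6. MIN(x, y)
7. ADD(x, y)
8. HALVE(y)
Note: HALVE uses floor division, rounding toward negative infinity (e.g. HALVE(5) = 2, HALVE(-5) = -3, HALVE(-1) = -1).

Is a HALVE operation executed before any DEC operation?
No

First HALVE: step 8
First DEC: step 4
Since 8 > 4, DEC comes first.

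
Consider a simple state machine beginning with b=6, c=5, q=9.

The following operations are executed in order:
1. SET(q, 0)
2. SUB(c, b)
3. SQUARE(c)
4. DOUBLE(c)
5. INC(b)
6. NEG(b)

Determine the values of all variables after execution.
{b: -7, c: 2, q: 0}

Step-by-step execution:
Initial: b=6, c=5, q=9
After step 1 (SET(q, 0)): b=6, c=5, q=0
After step 2 (SUB(c, b)): b=6, c=-1, q=0
After step 3 (SQUARE(c)): b=6, c=1, q=0
After step 4 (DOUBLE(c)): b=6, c=2, q=0
After step 5 (INC(b)): b=7, c=2, q=0
After step 6 (NEG(b)): b=-7, c=2, q=0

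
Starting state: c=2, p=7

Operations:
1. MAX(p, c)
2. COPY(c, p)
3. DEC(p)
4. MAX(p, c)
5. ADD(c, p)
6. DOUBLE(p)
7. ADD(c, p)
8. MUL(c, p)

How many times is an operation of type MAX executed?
2

Counting MAX operations:
Step 1: MAX(p, c) ← MAX
Step 4: MAX(p, c) ← MAX
Total: 2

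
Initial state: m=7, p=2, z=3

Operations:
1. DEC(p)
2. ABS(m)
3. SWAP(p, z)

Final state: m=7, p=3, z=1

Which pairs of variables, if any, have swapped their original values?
None

Comparing initial and final values:
m: 7 → 7
z: 3 → 1
p: 2 → 3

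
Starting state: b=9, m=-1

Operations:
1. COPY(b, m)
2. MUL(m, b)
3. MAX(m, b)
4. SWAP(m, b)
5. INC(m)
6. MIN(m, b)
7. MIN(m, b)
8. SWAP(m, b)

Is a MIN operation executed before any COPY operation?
No

First MIN: step 6
First COPY: step 1
Since 6 > 1, COPY comes first.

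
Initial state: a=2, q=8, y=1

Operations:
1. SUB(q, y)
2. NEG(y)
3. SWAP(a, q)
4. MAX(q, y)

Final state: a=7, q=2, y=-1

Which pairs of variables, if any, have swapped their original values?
None

Comparing initial and final values:
q: 8 → 2
y: 1 → -1
a: 2 → 7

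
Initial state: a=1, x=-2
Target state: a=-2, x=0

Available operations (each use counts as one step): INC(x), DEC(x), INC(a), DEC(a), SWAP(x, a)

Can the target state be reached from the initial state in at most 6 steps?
Yes

Path (2 steps): DEC(a) → SWAP(x, a)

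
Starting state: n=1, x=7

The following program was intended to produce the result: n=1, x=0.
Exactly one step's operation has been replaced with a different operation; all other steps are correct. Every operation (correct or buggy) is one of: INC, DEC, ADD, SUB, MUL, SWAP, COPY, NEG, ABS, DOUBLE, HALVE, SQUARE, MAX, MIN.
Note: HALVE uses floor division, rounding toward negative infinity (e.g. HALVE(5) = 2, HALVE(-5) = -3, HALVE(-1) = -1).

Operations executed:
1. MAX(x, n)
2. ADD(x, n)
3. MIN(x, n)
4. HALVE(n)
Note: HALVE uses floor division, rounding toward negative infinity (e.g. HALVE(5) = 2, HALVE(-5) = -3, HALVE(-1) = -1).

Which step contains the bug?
Step 4

Trace with buggy code:
Initial: n=1, x=7
After step 1: n=1, x=7
After step 2: n=1, x=8
After step 3: n=1, x=1
After step 4: n=0, x=1
Actual final n=0, x=1 ≠ expected n=1, x=0.
Step 4 is the only position where a single-operation replacement can produce the expected result.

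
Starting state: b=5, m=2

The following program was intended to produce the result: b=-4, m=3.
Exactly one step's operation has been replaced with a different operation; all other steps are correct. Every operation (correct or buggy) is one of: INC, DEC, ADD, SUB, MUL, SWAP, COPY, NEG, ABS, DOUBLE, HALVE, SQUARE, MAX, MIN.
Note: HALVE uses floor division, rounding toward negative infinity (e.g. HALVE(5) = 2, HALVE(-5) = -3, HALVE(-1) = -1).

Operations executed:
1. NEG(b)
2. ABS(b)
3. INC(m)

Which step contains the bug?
Step 2

Trace with buggy code:
Initial: b=5, m=2
After step 1: b=-5, m=2
After step 2: b=5, m=2
After step 3: b=5, m=3
Actual final b=5, m=3 ≠ expected b=-4, m=3.
Step 2 is the only position where a single-operation replacement can produce the expected result.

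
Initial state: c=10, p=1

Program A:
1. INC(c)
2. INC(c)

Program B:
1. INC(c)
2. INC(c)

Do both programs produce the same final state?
Yes

Program A final state: c=12, p=1
Program B final state: c=12, p=1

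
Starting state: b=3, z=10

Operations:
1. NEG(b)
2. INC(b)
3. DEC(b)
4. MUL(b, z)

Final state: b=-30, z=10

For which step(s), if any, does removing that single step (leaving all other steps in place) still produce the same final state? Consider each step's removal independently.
None - removing any single step changes the final result

Testing removal of each single step:
Without step 1: final = b=30, z=10 (different)
Without step 2: final = b=-40, z=10 (different)
Without step 3: final = b=-20, z=10 (different)
Without step 4: final = b=-3, z=10 (different)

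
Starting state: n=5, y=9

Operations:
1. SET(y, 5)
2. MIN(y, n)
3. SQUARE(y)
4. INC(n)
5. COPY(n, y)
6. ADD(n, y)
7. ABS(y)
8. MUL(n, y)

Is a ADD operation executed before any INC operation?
No

First ADD: step 6
First INC: step 4
Since 6 > 4, INC comes first.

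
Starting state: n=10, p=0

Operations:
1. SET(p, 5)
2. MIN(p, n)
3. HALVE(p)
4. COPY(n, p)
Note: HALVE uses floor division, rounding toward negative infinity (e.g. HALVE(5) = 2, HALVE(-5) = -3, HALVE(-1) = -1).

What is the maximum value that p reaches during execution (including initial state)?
5

Values of p at each step:
Initial: p = 0
After step 1: p = 5 ← maximum
After step 2: p = 5
After step 3: p = 2
After step 4: p = 2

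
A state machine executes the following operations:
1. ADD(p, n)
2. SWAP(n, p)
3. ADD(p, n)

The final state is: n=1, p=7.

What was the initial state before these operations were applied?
n=6, p=-5

Working backwards:
Final state: n=1, p=7
Before step 3 (ADD(p, n)): n=1, p=6
Before step 2 (SWAP(n, p)): n=6, p=1
Before step 1 (ADD(p, n)): n=6, p=-5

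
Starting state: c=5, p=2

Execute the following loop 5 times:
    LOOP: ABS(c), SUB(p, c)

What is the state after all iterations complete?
c=5, p=-23

Iteration trace:
Start: c=5, p=2
After iteration 1: c=5, p=-3
After iteration 2: c=5, p=-8
After iteration 3: c=5, p=-13
After iteration 4: c=5, p=-18
After iteration 5: c=5, p=-23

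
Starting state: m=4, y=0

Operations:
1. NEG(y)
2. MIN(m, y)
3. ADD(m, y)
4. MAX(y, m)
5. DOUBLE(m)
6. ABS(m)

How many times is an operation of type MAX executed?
1

Counting MAX operations:
Step 4: MAX(y, m) ← MAX
Total: 1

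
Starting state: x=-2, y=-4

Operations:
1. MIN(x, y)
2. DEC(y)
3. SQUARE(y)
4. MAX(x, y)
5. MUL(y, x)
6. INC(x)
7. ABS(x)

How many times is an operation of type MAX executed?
1

Counting MAX operations:
Step 4: MAX(x, y) ← MAX
Total: 1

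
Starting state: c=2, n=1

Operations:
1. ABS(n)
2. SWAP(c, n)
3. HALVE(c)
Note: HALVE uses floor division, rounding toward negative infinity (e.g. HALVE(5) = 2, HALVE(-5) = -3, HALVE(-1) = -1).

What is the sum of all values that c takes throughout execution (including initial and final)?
5

Values of c at each step:
Initial: c = 2
After step 1: c = 2
After step 2: c = 1
After step 3: c = 0
Sum = 2 + 2 + 1 + 0 = 5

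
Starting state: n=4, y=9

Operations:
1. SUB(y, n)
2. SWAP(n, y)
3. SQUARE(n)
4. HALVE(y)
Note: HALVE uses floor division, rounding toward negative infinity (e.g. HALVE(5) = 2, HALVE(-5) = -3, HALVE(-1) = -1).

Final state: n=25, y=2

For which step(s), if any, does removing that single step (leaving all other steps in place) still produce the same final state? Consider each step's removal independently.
None - removing any single step changes the final result

Testing removal of each single step:
Without step 1: final = n=81, y=2 (different)
Without step 2: final = n=16, y=2 (different)
Without step 3: final = n=5, y=2 (different)
Without step 4: final = n=25, y=4 (different)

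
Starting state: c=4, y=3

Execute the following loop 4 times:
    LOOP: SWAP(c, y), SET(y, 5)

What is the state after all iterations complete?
c=5, y=5

Iteration trace:
Start: c=4, y=3
After iteration 1: c=3, y=5
After iteration 2: c=5, y=5
After iteration 3: c=5, y=5
After iteration 4: c=5, y=5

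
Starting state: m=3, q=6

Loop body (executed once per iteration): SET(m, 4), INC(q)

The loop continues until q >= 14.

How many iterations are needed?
8

Tracing iterations:
Initial: m=3, q=6
After iteration 1: m=4, q=7
After iteration 2: m=4, q=8
After iteration 3: m=4, q=9
After iteration 4: m=4, q=10
After iteration 5: m=4, q=11
After iteration 6: m=4, q=12
After iteration 7: m=4, q=13
After iteration 8: m=4, q=14
q >= 14 now holds, so the loop exits after 8 iterations.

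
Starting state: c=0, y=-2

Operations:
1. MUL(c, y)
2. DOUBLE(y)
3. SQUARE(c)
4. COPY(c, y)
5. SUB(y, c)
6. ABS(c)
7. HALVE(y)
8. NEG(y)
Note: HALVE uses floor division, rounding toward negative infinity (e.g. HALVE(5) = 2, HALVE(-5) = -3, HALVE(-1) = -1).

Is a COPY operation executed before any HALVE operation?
Yes

First COPY: step 4
First HALVE: step 7
Since 4 < 7, COPY comes first.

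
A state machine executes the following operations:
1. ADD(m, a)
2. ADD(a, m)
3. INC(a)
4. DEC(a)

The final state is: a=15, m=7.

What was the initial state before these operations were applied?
a=8, m=-1

Working backwards:
Final state: a=15, m=7
Before step 4 (DEC(a)): a=16, m=7
Before step 3 (INC(a)): a=15, m=7
Before step 2 (ADD(a, m)): a=8, m=7
Before step 1 (ADD(m, a)): a=8, m=-1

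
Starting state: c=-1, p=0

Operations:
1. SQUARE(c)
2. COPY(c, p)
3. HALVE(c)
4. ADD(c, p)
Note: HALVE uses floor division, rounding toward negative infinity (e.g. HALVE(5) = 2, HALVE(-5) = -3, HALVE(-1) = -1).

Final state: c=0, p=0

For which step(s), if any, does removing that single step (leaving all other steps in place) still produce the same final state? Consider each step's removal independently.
Step(s) 1, 2, 3, 4

Testing removal of each single step:
Without step 1: final = c=0, p=0 (same)
Without step 2: final = c=0, p=0 (same)
Without step 3: final = c=0, p=0 (same)
Without step 4: final = c=0, p=0 (same)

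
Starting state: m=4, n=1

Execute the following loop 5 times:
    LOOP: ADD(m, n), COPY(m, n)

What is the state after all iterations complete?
m=1, n=1

Iteration trace:
Start: m=4, n=1
After iteration 1: m=1, n=1
After iteration 2: m=1, n=1
After iteration 3: m=1, n=1
After iteration 4: m=1, n=1
After iteration 5: m=1, n=1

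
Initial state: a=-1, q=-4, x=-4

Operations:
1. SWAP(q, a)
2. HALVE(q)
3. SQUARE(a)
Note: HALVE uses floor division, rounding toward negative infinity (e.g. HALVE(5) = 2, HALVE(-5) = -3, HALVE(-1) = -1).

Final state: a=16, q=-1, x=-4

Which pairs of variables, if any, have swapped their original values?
None

Comparing initial and final values:
q: -4 → -1
a: -1 → 16
x: -4 → -4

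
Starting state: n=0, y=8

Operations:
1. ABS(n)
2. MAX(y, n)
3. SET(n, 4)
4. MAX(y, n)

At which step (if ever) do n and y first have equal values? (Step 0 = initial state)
Never

n and y never become equal during execution.

Comparing values at each step:
Initial: n=0, y=8
After step 1: n=0, y=8
After step 2: n=0, y=8
After step 3: n=4, y=8
After step 4: n=4, y=8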